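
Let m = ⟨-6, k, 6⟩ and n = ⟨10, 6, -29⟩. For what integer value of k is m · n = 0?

39

m · n = (-6)·10 + k·6 + 6·(-29) = -234 + 6k
Set equal to 0: 6k = 234, so k = 39.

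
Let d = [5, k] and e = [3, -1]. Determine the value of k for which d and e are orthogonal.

15

d · e = 5·3 + k·(-1) = 15 - 1k
Set equal to 0: -1k = -15, so k = 15.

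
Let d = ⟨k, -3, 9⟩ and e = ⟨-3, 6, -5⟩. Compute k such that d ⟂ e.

d · e = k·(-3) + (-3)·6 + 9·(-5) = -63 - 3k
Set equal to 0: -3k = 63, so k = -21.

-21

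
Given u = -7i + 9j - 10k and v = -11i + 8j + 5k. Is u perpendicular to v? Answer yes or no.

u · v = (-7)·(-11) + 9·8 + (-10)·5 = 77 + 72 - 50 = 99
Nonzero, so the vectors are not orthogonal.

no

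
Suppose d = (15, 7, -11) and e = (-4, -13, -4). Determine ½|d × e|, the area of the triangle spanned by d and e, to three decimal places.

i: 7·(-4) - (-11)·(-13) = -28 - 143 = -171
j: (-11)·(-4) - 15·(-4) = 44 - (-60) = 104
k: 15·(-13) - 7·(-4) = -195 - (-28) = -167
d × e = (-171, 104, -167)
|d × e| = √((-171)² + 104² + (-167)²) = √67946 ≈ 260.6645
area = ½ · 260.6645 ≈ 130.332

130.332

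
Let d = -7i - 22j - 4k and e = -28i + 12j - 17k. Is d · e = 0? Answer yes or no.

d · e = (-7)·(-28) + (-22)·12 + (-4)·(-17) = 196 - 264 + 68 = 0
Zero, so the vectors are orthogonal.

yes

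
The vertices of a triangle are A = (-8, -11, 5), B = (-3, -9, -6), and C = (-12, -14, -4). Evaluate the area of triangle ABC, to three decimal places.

AB = (5, 2, -11),  AC = (-4, -3, -9)
i: 2·(-9) - (-11)·(-3) = -18 - 33 = -51
j: (-11)·(-4) - 5·(-9) = 44 - (-45) = 89
k: 5·(-3) - 2·(-4) = -15 - (-8) = -7
AB × AC = (-51, 89, -7)
|AB × AC| = √10571 ≈ 102.8154
area = ½ · 102.8154 ≈ 51.408

51.408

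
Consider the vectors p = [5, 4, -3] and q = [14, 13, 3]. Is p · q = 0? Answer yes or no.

p · q = 5·14 + 4·13 + (-3)·3 = 70 + 52 - 9 = 113
Nonzero, so the vectors are not orthogonal.

no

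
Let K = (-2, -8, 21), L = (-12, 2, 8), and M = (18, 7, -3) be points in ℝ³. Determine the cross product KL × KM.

KL = (-10, 10, -13)
KM = (20, 15, -24)
i: 10·(-24) - (-13)·15 = -240 - (-195) = -45
j: (-13)·20 - (-10)·(-24) = -260 - 240 = -500
k: (-10)·15 - 10·20 = -150 - 200 = -350
KL × KM = (-45, -500, -350)

(-45, -500, -350)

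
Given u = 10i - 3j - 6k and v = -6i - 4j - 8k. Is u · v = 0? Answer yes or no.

yes

u · v = 10·(-6) + (-3)·(-4) + (-6)·(-8) = -60 + 12 + 48 = 0
Zero, so the vectors are orthogonal.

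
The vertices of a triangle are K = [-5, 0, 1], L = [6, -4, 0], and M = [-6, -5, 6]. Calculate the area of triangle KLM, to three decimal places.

KL = (11, -4, -1),  KM = (-1, -5, 5)
i: (-4)·5 - (-1)·(-5) = -20 - 5 = -25
j: (-1)·(-1) - 11·5 = 1 - 55 = -54
k: 11·(-5) - (-4)·(-1) = -55 - 4 = -59
KL × KM = (-25, -54, -59)
|KL × KM| = √7022 ≈ 83.7974
area = ½ · 83.7974 ≈ 41.899

41.899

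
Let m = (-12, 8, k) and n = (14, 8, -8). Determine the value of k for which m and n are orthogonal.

-13

m · n = (-12)·14 + 8·8 + k·(-8) = -104 - 8k
Set equal to 0: -8k = 104, so k = -13.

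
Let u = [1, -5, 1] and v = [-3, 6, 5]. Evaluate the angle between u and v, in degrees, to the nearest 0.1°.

u · v = 1·(-3) + (-5)·6 + 1·5 = -3 - 30 + 5 = -28
|u|² = 1 + 25 + 1 = 27,  |u| = √27 ≈ 5.196152
|v|² = 9 + 36 + 25 = 70,  |v| = √70 ≈ 8.366600
cos θ = -28 / (5.196152 · 8.366600) ≈ -0.64406
θ = arccos(-0.64406) ≈ 130.1°

130.1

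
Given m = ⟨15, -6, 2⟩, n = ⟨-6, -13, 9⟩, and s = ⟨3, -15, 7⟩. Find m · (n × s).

n × s:
i: (-13)·7 - 9·(-15) = -91 - (-135) = 44
j: 9·3 - (-6)·7 = 27 - (-42) = 69
k: (-6)·(-15) - (-13)·3 = 90 - (-39) = 129
n × s = (44, 69, 129)
m · (n × s) = 15·44 + (-6)·69 + 2·129 = 660 - 414 + 258 = 504

504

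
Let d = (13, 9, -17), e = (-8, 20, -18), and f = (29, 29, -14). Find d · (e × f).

11244

e × f:
i: 20·(-14) - (-18)·29 = -280 - (-522) = 242
j: (-18)·29 - (-8)·(-14) = -522 - 112 = -634
k: (-8)·29 - 20·29 = -232 - 580 = -812
e × f = (242, -634, -812)
d · (e × f) = 13·242 + 9·(-634) + (-17)·(-812) = 3146 - 5706 + 13804 = 11244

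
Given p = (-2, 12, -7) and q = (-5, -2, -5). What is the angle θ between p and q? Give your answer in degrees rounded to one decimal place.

p · q = (-2)·(-5) + 12·(-2) + (-7)·(-5) = 10 - 24 + 35 = 21
|p|² = 4 + 144 + 49 = 197,  |p| = √197 ≈ 14.035669
|q|² = 25 + 4 + 25 = 54,  |q| = √54 ≈ 7.348469
cos θ = 21 / (14.035669 · 7.348469) ≈ 0.20361
θ = arccos(0.20361) ≈ 78.3°

78.3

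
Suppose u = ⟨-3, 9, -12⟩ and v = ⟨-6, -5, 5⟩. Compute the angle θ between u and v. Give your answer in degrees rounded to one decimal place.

u · v = (-3)·(-6) + 9·(-5) + (-12)·5 = 18 - 45 - 60 = -87
|u|² = 9 + 81 + 144 = 234,  |u| = √234 ≈ 15.297059
|v|² = 36 + 25 + 25 = 86,  |v| = √86 ≈ 9.273618
cos θ = -87 / (15.297059 · 9.273618) ≈ -0.61328
θ = arccos(-0.61328) ≈ 127.8°

127.8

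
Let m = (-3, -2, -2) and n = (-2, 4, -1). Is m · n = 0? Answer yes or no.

yes

m · n = (-3)·(-2) + (-2)·4 + (-2)·(-1) = 6 - 8 + 2 = 0
Zero, so the vectors are orthogonal.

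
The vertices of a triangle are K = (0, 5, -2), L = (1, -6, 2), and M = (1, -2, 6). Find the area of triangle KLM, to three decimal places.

30.133

KL = (1, -11, 4),  KM = (1, -7, 8)
i: (-11)·8 - 4·(-7) = -88 - (-28) = -60
j: 4·1 - 1·8 = 4 - 8 = -4
k: 1·(-7) - (-11)·1 = -7 - (-11) = 4
KL × KM = (-60, -4, 4)
|KL × KM| = √3632 ≈ 60.2661
area = ½ · 60.2661 ≈ 30.133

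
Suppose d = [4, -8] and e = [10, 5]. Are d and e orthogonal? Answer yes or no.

yes

d · e = 4·10 + (-8)·5 = 40 - 40 = 0
Zero, so the vectors are orthogonal.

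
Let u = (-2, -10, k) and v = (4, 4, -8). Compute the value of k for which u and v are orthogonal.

-6

u · v = (-2)·4 + (-10)·4 + k·(-8) = -48 - 8k
Set equal to 0: -8k = 48, so k = -6.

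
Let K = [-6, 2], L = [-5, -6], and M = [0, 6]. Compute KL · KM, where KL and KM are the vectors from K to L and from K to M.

KL = L − K = (1, -8)
KM = M − K = (6, 4)
KL · KM = 1·6 + (-8)·4 = 6 - 32 = -26

-26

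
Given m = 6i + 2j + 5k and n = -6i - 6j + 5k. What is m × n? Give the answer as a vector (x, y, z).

(40, -60, -24)

i: 2·5 - 5·(-6) = 10 - (-30) = 40
j: 5·(-6) - 6·5 = -30 - 30 = -60
k: 6·(-6) - 2·(-6) = -36 - (-12) = -24
m × n = (40, -60, -24)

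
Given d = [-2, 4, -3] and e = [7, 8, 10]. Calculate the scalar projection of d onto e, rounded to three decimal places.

-0.822

d · e = (-2)·7 + 4·8 + (-3)·10 = -14 + 32 - 30 = -12
|e| = √(49 + 64 + 100) = √213 ≈ 14.5945
comp_e d = -12 / √213 ≈ -0.822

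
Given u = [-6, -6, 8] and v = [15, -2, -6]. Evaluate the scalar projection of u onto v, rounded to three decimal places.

-7.740

u · v = (-6)·15 + (-6)·(-2) + 8·(-6) = -90 + 12 - 48 = -126
|v| = √(225 + 4 + 36) = √265 ≈ 16.2788
comp_v u = -126 / √265 ≈ -7.740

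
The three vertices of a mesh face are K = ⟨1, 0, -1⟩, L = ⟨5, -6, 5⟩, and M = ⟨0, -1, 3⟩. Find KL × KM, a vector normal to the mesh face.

(-18, -22, -10)

KL = (4, -6, 6)
KM = (-1, -1, 4)
i: (-6)·4 - 6·(-1) = -24 - (-6) = -18
j: 6·(-1) - 4·4 = -6 - 16 = -22
k: 4·(-1) - (-6)·(-1) = -4 - 6 = -10
KL × KM = (-18, -22, -10)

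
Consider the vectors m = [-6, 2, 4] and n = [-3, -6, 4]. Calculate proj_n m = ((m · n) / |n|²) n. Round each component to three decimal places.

m · n = (-6)·(-3) + 2·(-6) + 4·4 = 18 - 12 + 16 = 22
|n|² = 9 + 36 + 16 = 61
proj_n m = (22/61) · (-3, -6, 4) ≈ (-1.082, -2.164, 1.443)

(-1.082, -2.164, 1.443)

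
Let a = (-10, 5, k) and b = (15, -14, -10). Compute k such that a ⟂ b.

-22

a · b = (-10)·15 + 5·(-14) + k·(-10) = -220 - 10k
Set equal to 0: -10k = 220, so k = -22.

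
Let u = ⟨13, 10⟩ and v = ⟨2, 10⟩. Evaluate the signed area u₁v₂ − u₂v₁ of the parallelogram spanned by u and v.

110

13·10 - 10·2 = 130 - 20 = 110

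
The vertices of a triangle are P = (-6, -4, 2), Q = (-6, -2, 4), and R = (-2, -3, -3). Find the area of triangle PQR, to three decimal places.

8.246

PQ = (0, 2, 2),  PR = (4, 1, -5)
i: 2·(-5) - 2·1 = -10 - 2 = -12
j: 2·4 - 0·(-5) = 8 - 0 = 8
k: 0·1 - 2·4 = 0 - 8 = -8
PQ × PR = (-12, 8, -8)
|PQ × PR| = √272 ≈ 16.4924
area = ½ · 16.4924 ≈ 8.246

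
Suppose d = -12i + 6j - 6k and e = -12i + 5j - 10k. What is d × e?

i: 6·(-10) - (-6)·5 = -60 - (-30) = -30
j: (-6)·(-12) - (-12)·(-10) = 72 - 120 = -48
k: (-12)·5 - 6·(-12) = -60 - (-72) = 12
d × e = (-30, -48, 12)

(-30, -48, 12)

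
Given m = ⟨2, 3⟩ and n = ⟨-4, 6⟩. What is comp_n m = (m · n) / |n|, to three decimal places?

1.387

m · n = 2·(-4) + 3·6 = -8 + 18 = 10
|n| = √(16 + 36) = √52 ≈ 7.2111
comp_n m = 10 / √52 ≈ 1.387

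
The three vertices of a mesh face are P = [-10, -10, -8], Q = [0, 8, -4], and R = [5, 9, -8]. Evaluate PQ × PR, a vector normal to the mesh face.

PQ = (10, 18, 4)
PR = (15, 19, 0)
i: 18·0 - 4·19 = 0 - 76 = -76
j: 4·15 - 10·0 = 60 - 0 = 60
k: 10·19 - 18·15 = 190 - 270 = -80
PQ × PR = (-76, 60, -80)

(-76, 60, -80)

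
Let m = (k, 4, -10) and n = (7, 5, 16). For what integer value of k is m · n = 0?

20

m · n = k·7 + 4·5 + (-10)·16 = -140 + 7k
Set equal to 0: 7k = 140, so k = 20.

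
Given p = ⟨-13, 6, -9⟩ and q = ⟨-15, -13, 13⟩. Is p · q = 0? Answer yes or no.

yes

p · q = (-13)·(-15) + 6·(-13) + (-9)·13 = 195 - 78 - 117 = 0
Zero, so the vectors are orthogonal.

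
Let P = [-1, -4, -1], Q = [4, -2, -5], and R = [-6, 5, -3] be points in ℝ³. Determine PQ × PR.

(32, 30, 55)

PQ = (5, 2, -4)
PR = (-5, 9, -2)
i: 2·(-2) - (-4)·9 = -4 - (-36) = 32
j: (-4)·(-5) - 5·(-2) = 20 - (-10) = 30
k: 5·9 - 2·(-5) = 45 - (-10) = 55
PQ × PR = (32, 30, 55)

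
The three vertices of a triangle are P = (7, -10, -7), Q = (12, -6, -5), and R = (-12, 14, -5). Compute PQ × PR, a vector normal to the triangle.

(-40, -48, 196)

PQ = (5, 4, 2)
PR = (-19, 24, 2)
i: 4·2 - 2·24 = 8 - 48 = -40
j: 2·(-19) - 5·2 = -38 - 10 = -48
k: 5·24 - 4·(-19) = 120 - (-76) = 196
PQ × PR = (-40, -48, 196)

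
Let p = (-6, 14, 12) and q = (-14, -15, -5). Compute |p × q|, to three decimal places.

364.829

i: 14·(-5) - 12·(-15) = -70 - (-180) = 110
j: 12·(-14) - (-6)·(-5) = -168 - 30 = -198
k: (-6)·(-15) - 14·(-14) = 90 - (-196) = 286
p × q = (110, -198, 286)
|p × q| = √(110² + (-198)² + 286²) = √133100 ≈ 364.8287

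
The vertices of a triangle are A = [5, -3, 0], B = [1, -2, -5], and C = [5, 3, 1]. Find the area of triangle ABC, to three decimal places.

19.704

AB = (-4, 1, -5),  AC = (0, 6, 1)
i: 1·1 - (-5)·6 = 1 - (-30) = 31
j: (-5)·0 - (-4)·1 = 0 - (-4) = 4
k: (-4)·6 - 1·0 = -24 - 0 = -24
AB × AC = (31, 4, -24)
|AB × AC| = √1553 ≈ 39.4081
area = ½ · 39.4081 ≈ 19.704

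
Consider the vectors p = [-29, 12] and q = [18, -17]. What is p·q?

p · q = (-29)·18 + 12·(-17) = -522 - 204 = -726

-726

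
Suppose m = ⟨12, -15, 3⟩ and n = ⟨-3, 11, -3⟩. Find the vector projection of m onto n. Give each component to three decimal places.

(4.532, -16.619, 4.532)

m · n = 12·(-3) + (-15)·11 + 3·(-3) = -36 - 165 - 9 = -210
|n|² = 9 + 121 + 9 = 139
proj_n m = (-210/139) · (-3, 11, -3) ≈ (4.532, -16.619, 4.532)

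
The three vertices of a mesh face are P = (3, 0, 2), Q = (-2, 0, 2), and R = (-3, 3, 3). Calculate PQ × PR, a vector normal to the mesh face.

PQ = (-5, 0, 0)
PR = (-6, 3, 1)
i: 0·1 - 0·3 = 0 - 0 = 0
j: 0·(-6) - (-5)·1 = 0 - (-5) = 5
k: (-5)·3 - 0·(-6) = -15 - 0 = -15
PQ × PR = (0, 5, -15)

(0, 5, -15)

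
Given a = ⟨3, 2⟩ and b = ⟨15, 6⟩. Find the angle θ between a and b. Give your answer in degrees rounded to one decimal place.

11.9

a · b = 3·15 + 2·6 = 45 + 12 = 57
|a|² = 9 + 4 = 13,  |a| = √13 ≈ 3.605551
|b|² = 225 + 36 = 261,  |b| = √261 ≈ 16.155494
cos θ = 57 / (3.605551 · 16.155494) ≈ 0.97855
θ = arccos(0.97855) ≈ 11.9°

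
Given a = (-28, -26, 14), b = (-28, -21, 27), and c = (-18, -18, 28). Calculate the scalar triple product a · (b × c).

b × c:
i: (-21)·28 - 27·(-18) = -588 - (-486) = -102
j: 27·(-18) - (-28)·28 = -486 - (-784) = 298
k: (-28)·(-18) - (-21)·(-18) = 504 - 378 = 126
b × c = (-102, 298, 126)
a · (b × c) = (-28)·(-102) + (-26)·298 + 14·126 = 2856 - 7748 + 1764 = -3128

-3128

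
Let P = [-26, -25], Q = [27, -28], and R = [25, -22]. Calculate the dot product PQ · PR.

PQ = Q − P = (53, -3)
PR = R − P = (51, 3)
PQ · PR = 53·51 + (-3)·3 = 2703 - 9 = 2694

2694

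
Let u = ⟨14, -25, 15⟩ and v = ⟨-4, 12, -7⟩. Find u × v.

i: (-25)·(-7) - 15·12 = 175 - 180 = -5
j: 15·(-4) - 14·(-7) = -60 - (-98) = 38
k: 14·12 - (-25)·(-4) = 168 - 100 = 68
u × v = (-5, 38, 68)

(-5, 38, 68)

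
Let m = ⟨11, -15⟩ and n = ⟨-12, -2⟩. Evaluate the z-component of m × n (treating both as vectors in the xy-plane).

-202

11·(-2) - (-15)·(-12) = -22 - 180 = -202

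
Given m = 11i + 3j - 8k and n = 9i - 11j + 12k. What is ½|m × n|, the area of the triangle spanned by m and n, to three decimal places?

128.670

i: 3·12 - (-8)·(-11) = 36 - 88 = -52
j: (-8)·9 - 11·12 = -72 - 132 = -204
k: 11·(-11) - 3·9 = -121 - 27 = -148
m × n = (-52, -204, -148)
|m × n| = √((-52)² + (-204)² + (-148)²) = √66224 ≈ 257.3402
area = ½ · 257.3402 ≈ 128.670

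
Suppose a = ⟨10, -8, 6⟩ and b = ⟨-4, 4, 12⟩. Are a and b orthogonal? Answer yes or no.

a · b = 10·(-4) + (-8)·4 + 6·12 = -40 - 32 + 72 = 0
Zero, so the vectors are orthogonal.

yes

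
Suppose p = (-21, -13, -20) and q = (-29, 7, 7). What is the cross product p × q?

i: (-13)·7 - (-20)·7 = -91 - (-140) = 49
j: (-20)·(-29) - (-21)·7 = 580 - (-147) = 727
k: (-21)·7 - (-13)·(-29) = -147 - 377 = -524
p × q = (49, 727, -524)

(49, 727, -524)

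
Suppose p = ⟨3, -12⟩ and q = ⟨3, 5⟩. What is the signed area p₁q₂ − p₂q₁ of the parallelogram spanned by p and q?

3·5 - (-12)·3 = 15 - (-36) = 51

51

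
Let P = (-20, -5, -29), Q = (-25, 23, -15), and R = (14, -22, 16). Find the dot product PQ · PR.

-16

PQ = Q − P = (-5, 28, 14)
PR = R − P = (34, -17, 45)
PQ · PR = (-5)·34 + 28·(-17) + 14·45 = -170 - 476 + 630 = -16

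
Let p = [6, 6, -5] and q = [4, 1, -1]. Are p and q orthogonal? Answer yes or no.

p · q = 6·4 + 6·1 + (-5)·(-1) = 24 + 6 + 5 = 35
Nonzero, so the vectors are not orthogonal.

no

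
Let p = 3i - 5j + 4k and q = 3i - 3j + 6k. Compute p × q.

(-18, -6, 6)

i: (-5)·6 - 4·(-3) = -30 - (-12) = -18
j: 4·3 - 3·6 = 12 - 18 = -6
k: 3·(-3) - (-5)·3 = -9 - (-15) = 6
p × q = (-18, -6, 6)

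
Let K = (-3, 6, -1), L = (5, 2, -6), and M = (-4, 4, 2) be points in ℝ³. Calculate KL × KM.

KL = (8, -4, -5)
KM = (-1, -2, 3)
i: (-4)·3 - (-5)·(-2) = -12 - 10 = -22
j: (-5)·(-1) - 8·3 = 5 - 24 = -19
k: 8·(-2) - (-4)·(-1) = -16 - 4 = -20
KL × KM = (-22, -19, -20)

(-22, -19, -20)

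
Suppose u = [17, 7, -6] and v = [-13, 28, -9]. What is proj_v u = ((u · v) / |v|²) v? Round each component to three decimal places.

u · v = 17·(-13) + 7·28 + (-6)·(-9) = -221 + 196 + 54 = 29
|v|² = 169 + 784 + 81 = 1034
proj_v u = (29/1034) · (-13, 28, -9) ≈ (-0.365, 0.785, -0.252)

(-0.365, 0.785, -0.252)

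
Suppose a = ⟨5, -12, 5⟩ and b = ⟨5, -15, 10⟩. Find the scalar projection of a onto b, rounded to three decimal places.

a · b = 5·5 + (-12)·(-15) + 5·10 = 25 + 180 + 50 = 255
|b| = √(25 + 225 + 100) = √350 ≈ 18.7083
comp_b a = 255 / √350 ≈ 13.630

13.630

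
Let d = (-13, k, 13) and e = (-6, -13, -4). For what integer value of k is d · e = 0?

2

d · e = (-13)·(-6) + k·(-13) + 13·(-4) = 26 - 13k
Set equal to 0: -13k = -26, so k = 2.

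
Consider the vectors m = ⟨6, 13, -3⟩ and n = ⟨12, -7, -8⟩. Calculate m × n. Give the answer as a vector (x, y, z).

(-125, 12, -198)

i: 13·(-8) - (-3)·(-7) = -104 - 21 = -125
j: (-3)·12 - 6·(-8) = -36 - (-48) = 12
k: 6·(-7) - 13·12 = -42 - 156 = -198
m × n = (-125, 12, -198)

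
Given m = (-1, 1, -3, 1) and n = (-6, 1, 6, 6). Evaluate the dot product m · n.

-5

m · n = (-1)·(-6) + 1·1 + (-3)·6 + 1·6 = 6 + 1 - 18 + 6 = -5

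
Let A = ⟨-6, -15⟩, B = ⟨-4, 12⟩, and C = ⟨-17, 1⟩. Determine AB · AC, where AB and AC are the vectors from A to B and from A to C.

410

AB = B − A = (2, 27)
AC = C − A = (-11, 16)
AB · AC = 2·(-11) + 27·16 = -22 + 432 = 410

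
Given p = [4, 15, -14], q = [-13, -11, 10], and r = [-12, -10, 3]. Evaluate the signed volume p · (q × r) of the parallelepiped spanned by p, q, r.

q × r:
i: (-11)·3 - 10·(-10) = -33 - (-100) = 67
j: 10·(-12) - (-13)·3 = -120 - (-39) = -81
k: (-13)·(-10) - (-11)·(-12) = 130 - 132 = -2
q × r = (67, -81, -2)
p · (q × r) = 4·67 + 15·(-81) + (-14)·(-2) = 268 - 1215 + 28 = -919

-919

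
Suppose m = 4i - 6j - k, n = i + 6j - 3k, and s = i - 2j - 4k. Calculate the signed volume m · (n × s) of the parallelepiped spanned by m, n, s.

-118

n × s:
i: 6·(-4) - (-3)·(-2) = -24 - 6 = -30
j: (-3)·1 - 1·(-4) = -3 - (-4) = 1
k: 1·(-2) - 6·1 = -2 - 6 = -8
n × s = (-30, 1, -8)
m · (n × s) = 4·(-30) + (-6)·1 + (-1)·(-8) = -120 - 6 + 8 = -118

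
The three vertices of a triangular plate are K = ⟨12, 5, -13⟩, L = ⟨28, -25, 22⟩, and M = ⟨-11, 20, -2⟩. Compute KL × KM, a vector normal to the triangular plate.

KL = (16, -30, 35)
KM = (-23, 15, 11)
i: (-30)·11 - 35·15 = -330 - 525 = -855
j: 35·(-23) - 16·11 = -805 - 176 = -981
k: 16·15 - (-30)·(-23) = 240 - 690 = -450
KL × KM = (-855, -981, -450)

(-855, -981, -450)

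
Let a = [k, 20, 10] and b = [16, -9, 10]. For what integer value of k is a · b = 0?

a · b = k·16 + 20·(-9) + 10·10 = -80 + 16k
Set equal to 0: 16k = 80, so k = 5.

5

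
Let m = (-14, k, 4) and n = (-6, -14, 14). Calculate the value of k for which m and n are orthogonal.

m · n = (-14)·(-6) + k·(-14) + 4·14 = 140 - 14k
Set equal to 0: -14k = -140, so k = 10.

10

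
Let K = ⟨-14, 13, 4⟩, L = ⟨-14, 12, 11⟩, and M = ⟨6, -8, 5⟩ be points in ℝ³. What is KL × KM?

KL = (0, -1, 7)
KM = (20, -21, 1)
i: (-1)·1 - 7·(-21) = -1 - (-147) = 146
j: 7·20 - 0·1 = 140 - 0 = 140
k: 0·(-21) - (-1)·20 = 0 - (-20) = 20
KL × KM = (146, 140, 20)

(146, 140, 20)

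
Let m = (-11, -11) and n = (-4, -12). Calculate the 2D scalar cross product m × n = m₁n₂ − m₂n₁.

88

(-11)·(-12) - (-11)·(-4) = 132 - 44 = 88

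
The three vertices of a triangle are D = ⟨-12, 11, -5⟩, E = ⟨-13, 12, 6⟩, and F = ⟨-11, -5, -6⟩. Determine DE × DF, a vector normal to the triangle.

DE = (-1, 1, 11)
DF = (1, -16, -1)
i: 1·(-1) - 11·(-16) = -1 - (-176) = 175
j: 11·1 - (-1)·(-1) = 11 - 1 = 10
k: (-1)·(-16) - 1·1 = 16 - 1 = 15
DE × DF = (175, 10, 15)

(175, 10, 15)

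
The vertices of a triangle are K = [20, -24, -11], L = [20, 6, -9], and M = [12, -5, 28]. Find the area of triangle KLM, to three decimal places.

578.636

KL = (0, 30, 2),  KM = (-8, 19, 39)
i: 30·39 - 2·19 = 1170 - 38 = 1132
j: 2·(-8) - 0·39 = -16 - 0 = -16
k: 0·19 - 30·(-8) = 0 - (-240) = 240
KL × KM = (1132, -16, 240)
|KL × KM| = √1339280 ≈ 1157.2727
area = ½ · 1157.2727 ≈ 578.636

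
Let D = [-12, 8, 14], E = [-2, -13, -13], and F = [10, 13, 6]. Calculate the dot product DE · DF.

DE = E − D = (10, -21, -27)
DF = F − D = (22, 5, -8)
DE · DF = 10·22 + (-21)·5 + (-27)·(-8) = 220 - 105 + 216 = 331

331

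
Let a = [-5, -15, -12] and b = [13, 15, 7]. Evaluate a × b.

(75, -121, 120)

i: (-15)·7 - (-12)·15 = -105 - (-180) = 75
j: (-12)·13 - (-5)·7 = -156 - (-35) = -121
k: (-5)·15 - (-15)·13 = -75 - (-195) = 120
a × b = (75, -121, 120)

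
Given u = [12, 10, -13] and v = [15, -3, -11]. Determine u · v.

u · v = 12·15 + 10·(-3) + (-13)·(-11) = 180 - 30 + 143 = 293

293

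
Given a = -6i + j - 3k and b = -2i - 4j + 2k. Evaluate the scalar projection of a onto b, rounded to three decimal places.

0.408

a · b = (-6)·(-2) + 1·(-4) + (-3)·2 = 12 - 4 - 6 = 2
|b| = √(4 + 16 + 4) = √24 ≈ 4.8990
comp_b a = 2 / √24 ≈ 0.408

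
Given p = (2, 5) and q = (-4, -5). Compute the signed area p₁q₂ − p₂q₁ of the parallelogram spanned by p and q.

10

2·(-5) - 5·(-4) = -10 - (-20) = 10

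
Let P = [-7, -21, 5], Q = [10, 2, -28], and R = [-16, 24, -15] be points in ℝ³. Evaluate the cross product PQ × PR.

(1025, 637, 972)

PQ = (17, 23, -33)
PR = (-9, 45, -20)
i: 23·(-20) - (-33)·45 = -460 - (-1485) = 1025
j: (-33)·(-9) - 17·(-20) = 297 - (-340) = 637
k: 17·45 - 23·(-9) = 765 - (-207) = 972
PQ × PR = (1025, 637, 972)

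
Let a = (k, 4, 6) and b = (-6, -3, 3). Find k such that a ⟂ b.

1

a · b = k·(-6) + 4·(-3) + 6·3 = 6 - 6k
Set equal to 0: -6k = -6, so k = 1.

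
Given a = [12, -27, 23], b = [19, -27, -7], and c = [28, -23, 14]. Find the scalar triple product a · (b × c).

b × c:
i: (-27)·14 - (-7)·(-23) = -378 - 161 = -539
j: (-7)·28 - 19·14 = -196 - 266 = -462
k: 19·(-23) - (-27)·28 = -437 - (-756) = 319
b × c = (-539, -462, 319)
a · (b × c) = 12·(-539) + (-27)·(-462) + 23·319 = -6468 + 12474 + 7337 = 13343

13343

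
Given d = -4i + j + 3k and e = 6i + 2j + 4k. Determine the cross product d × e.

(-2, 34, -14)

i: 1·4 - 3·2 = 4 - 6 = -2
j: 3·6 - (-4)·4 = 18 - (-16) = 34
k: (-4)·2 - 1·6 = -8 - 6 = -14
d × e = (-2, 34, -14)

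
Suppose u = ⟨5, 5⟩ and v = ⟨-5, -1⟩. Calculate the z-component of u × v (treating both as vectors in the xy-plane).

5·(-1) - 5·(-5) = -5 - (-25) = 20

20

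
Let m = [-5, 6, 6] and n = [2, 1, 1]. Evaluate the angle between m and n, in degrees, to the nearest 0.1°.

85.2

m · n = (-5)·2 + 6·1 + 6·1 = -10 + 6 + 6 = 2
|m|² = 25 + 36 + 36 = 97,  |m| = √97 ≈ 9.848858
|n|² = 4 + 1 + 1 = 6,  |n| = √6 ≈ 2.449490
cos θ = 2 / (9.848858 · 2.449490) ≈ 0.08290
θ = arccos(0.08290) ≈ 85.2°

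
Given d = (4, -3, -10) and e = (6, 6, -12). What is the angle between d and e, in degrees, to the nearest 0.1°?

39.9

d · e = 4·6 + (-3)·6 + (-10)·(-12) = 24 - 18 + 120 = 126
|d|² = 16 + 9 + 100 = 125,  |d| = √125 ≈ 11.180340
|e|² = 36 + 36 + 144 = 216,  |e| = √216 ≈ 14.696938
cos θ = 126 / (11.180340 · 14.696938) ≈ 0.76681
θ = arccos(0.76681) ≈ 39.9°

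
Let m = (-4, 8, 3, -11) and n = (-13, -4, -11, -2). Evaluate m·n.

m · n = (-4)·(-13) + 8·(-4) + 3·(-11) + (-11)·(-2) = 52 - 32 - 33 + 22 = 9

9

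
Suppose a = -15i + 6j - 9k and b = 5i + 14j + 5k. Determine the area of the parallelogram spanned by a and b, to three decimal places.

287.812

i: 6·5 - (-9)·14 = 30 - (-126) = 156
j: (-9)·5 - (-15)·5 = -45 - (-75) = 30
k: (-15)·14 - 6·5 = -210 - 30 = -240
a × b = (156, 30, -240)
|a × b| = √(156² + 30² + (-240)²) = √82836 ≈ 287.8124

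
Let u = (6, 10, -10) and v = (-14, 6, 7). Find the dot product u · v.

-94

u · v = 6·(-14) + 10·6 + (-10)·7 = -84 + 60 - 70 = -94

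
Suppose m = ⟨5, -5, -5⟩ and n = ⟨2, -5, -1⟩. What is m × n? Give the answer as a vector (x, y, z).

i: (-5)·(-1) - (-5)·(-5) = 5 - 25 = -20
j: (-5)·2 - 5·(-1) = -10 - (-5) = -5
k: 5·(-5) - (-5)·2 = -25 - (-10) = -15
m × n = (-20, -5, -15)

(-20, -5, -15)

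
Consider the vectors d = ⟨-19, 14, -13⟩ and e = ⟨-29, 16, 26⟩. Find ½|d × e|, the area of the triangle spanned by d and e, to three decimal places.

523.505

i: 14·26 - (-13)·16 = 364 - (-208) = 572
j: (-13)·(-29) - (-19)·26 = 377 - (-494) = 871
k: (-19)·16 - 14·(-29) = -304 - (-406) = 102
d × e = (572, 871, 102)
|d × e| = √(572² + 871² + 102²) = √1096229 ≈ 1047.0096
area = ½ · 1047.0096 ≈ 523.505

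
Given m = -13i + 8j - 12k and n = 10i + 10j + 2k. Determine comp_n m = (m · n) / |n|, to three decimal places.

-5.181

m · n = (-13)·10 + 8·10 + (-12)·2 = -130 + 80 - 24 = -74
|n| = √(100 + 100 + 4) = √204 ≈ 14.2829
comp_n m = -74 / √204 ≈ -5.181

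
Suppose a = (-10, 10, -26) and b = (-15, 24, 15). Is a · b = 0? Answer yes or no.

a · b = (-10)·(-15) + 10·24 + (-26)·15 = 150 + 240 - 390 = 0
Zero, so the vectors are orthogonal.

yes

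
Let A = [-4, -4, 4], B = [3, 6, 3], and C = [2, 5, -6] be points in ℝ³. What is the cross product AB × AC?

AB = (7, 10, -1)
AC = (6, 9, -10)
i: 10·(-10) - (-1)·9 = -100 - (-9) = -91
j: (-1)·6 - 7·(-10) = -6 - (-70) = 64
k: 7·9 - 10·6 = 63 - 60 = 3
AB × AC = (-91, 64, 3)

(-91, 64, 3)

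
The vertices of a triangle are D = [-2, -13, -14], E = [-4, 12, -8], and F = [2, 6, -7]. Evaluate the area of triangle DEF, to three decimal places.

DE = (-2, 25, 6),  DF = (4, 19, 7)
i: 25·7 - 6·19 = 175 - 114 = 61
j: 6·4 - (-2)·7 = 24 - (-14) = 38
k: (-2)·19 - 25·4 = -38 - 100 = -138
DE × DF = (61, 38, -138)
|DE × DF| = √24209 ≈ 155.5924
area = ½ · 155.5924 ≈ 77.796

77.796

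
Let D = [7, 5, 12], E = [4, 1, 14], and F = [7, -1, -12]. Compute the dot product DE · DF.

DE = E − D = (-3, -4, 2)
DF = F − D = (0, -6, -24)
DE · DF = (-3)·0 + (-4)·(-6) + 2·(-24) = 0 + 24 - 48 = -24

-24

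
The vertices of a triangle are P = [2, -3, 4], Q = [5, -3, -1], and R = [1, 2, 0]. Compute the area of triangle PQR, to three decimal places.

16.875

PQ = (3, 0, -5),  PR = (-1, 5, -4)
i: 0·(-4) - (-5)·5 = 0 - (-25) = 25
j: (-5)·(-1) - 3·(-4) = 5 - (-12) = 17
k: 3·5 - 0·(-1) = 15 - 0 = 15
PQ × PR = (25, 17, 15)
|PQ × PR| = √1139 ≈ 33.7491
area = ½ · 33.7491 ≈ 16.875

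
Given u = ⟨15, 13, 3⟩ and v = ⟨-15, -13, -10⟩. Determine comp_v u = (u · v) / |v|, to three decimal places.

-19.077

u · v = 15·(-15) + 13·(-13) + 3·(-10) = -225 - 169 - 30 = -424
|v| = √(225 + 169 + 100) = √494 ≈ 22.2261
comp_v u = -424 / √494 ≈ -19.077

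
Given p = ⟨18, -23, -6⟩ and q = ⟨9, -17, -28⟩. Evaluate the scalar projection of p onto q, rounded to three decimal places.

p · q = 18·9 + (-23)·(-17) + (-6)·(-28) = 162 + 391 + 168 = 721
|q| = √(81 + 289 + 784) = √1154 ≈ 33.9706
comp_q p = 721 / √1154 ≈ 21.224

21.224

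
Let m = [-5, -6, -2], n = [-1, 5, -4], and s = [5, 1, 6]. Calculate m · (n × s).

-34

n × s:
i: 5·6 - (-4)·1 = 30 - (-4) = 34
j: (-4)·5 - (-1)·6 = -20 - (-6) = -14
k: (-1)·1 - 5·5 = -1 - 25 = -26
n × s = (34, -14, -26)
m · (n × s) = (-5)·34 + (-6)·(-14) + (-2)·(-26) = -170 + 84 + 52 = -34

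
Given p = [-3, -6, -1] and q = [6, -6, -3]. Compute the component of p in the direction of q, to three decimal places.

2.333

p · q = (-3)·6 + (-6)·(-6) + (-1)·(-3) = -18 + 36 + 3 = 21
|q| = √(36 + 36 + 9) = √81 ≈ 9.0000
comp_q p = 21 / √81 ≈ 2.333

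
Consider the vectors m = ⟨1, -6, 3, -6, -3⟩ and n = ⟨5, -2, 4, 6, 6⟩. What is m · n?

-25

m · n = 1·5 + (-6)·(-2) + 3·4 + (-6)·6 + (-3)·6 = 5 + 12 + 12 - 36 - 18 = -25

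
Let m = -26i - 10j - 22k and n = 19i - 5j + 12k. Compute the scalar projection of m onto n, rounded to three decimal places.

m · n = (-26)·19 + (-10)·(-5) + (-22)·12 = -494 + 50 - 264 = -708
|n| = √(361 + 25 + 144) = √530 ≈ 23.0217
comp_n m = -708 / √530 ≈ -30.754

-30.754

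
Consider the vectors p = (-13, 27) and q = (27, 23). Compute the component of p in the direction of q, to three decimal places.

7.612

p · q = (-13)·27 + 27·23 = -351 + 621 = 270
|q| = √(729 + 529) = √1258 ≈ 35.4683
comp_q p = 270 / √1258 ≈ 7.612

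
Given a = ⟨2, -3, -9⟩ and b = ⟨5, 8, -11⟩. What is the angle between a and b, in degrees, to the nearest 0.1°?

a · b = 2·5 + (-3)·8 + (-9)·(-11) = 10 - 24 + 99 = 85
|a|² = 4 + 9 + 81 = 94,  |a| = √94 ≈ 9.695360
|b|² = 25 + 64 + 121 = 210,  |b| = √210 ≈ 14.491377
cos θ = 85 / (9.695360 · 14.491377) ≈ 0.60499
θ = arccos(0.60499) ≈ 52.8°

52.8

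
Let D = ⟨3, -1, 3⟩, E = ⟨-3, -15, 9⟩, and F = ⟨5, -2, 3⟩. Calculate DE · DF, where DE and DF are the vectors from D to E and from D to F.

DE = E − D = (-6, -14, 6)
DF = F − D = (2, -1, 0)
DE · DF = (-6)·2 + (-14)·(-1) + 6·0 = -12 + 14 + 0 = 2

2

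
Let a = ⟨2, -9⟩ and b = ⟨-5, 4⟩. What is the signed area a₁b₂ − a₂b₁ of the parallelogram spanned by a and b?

-37

2·4 - (-9)·(-5) = 8 - 45 = -37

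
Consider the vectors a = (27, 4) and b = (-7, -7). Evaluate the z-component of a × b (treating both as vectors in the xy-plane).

27·(-7) - 4·(-7) = -189 - (-28) = -161

-161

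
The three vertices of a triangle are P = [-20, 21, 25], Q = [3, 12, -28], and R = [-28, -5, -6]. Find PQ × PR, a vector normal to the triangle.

(-1099, 1137, -670)

PQ = (23, -9, -53)
PR = (-8, -26, -31)
i: (-9)·(-31) - (-53)·(-26) = 279 - 1378 = -1099
j: (-53)·(-8) - 23·(-31) = 424 - (-713) = 1137
k: 23·(-26) - (-9)·(-8) = -598 - 72 = -670
PQ × PR = (-1099, 1137, -670)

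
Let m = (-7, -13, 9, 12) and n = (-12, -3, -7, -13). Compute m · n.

-96

m · n = (-7)·(-12) + (-13)·(-3) + 9·(-7) + 12·(-13) = 84 + 39 - 63 - 156 = -96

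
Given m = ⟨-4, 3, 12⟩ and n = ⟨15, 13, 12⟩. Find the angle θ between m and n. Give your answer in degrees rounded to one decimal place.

m · n = (-4)·15 + 3·13 + 12·12 = -60 + 39 + 144 = 123
|m|² = 16 + 9 + 144 = 169,  |m| = √169 ≈ 13.000000
|n|² = 225 + 169 + 144 = 538,  |n| = √538 ≈ 23.194827
cos θ = 123 / (13.000000 · 23.194827) ≈ 0.40792
θ = arccos(0.40792) ≈ 65.9°

65.9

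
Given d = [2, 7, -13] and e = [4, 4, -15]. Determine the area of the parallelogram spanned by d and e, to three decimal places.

60.770

i: 7·(-15) - (-13)·4 = -105 - (-52) = -53
j: (-13)·4 - 2·(-15) = -52 - (-30) = -22
k: 2·4 - 7·4 = 8 - 28 = -20
d × e = (-53, -22, -20)
|d × e| = √((-53)² + (-22)² + (-20)²) = √3693 ≈ 60.7701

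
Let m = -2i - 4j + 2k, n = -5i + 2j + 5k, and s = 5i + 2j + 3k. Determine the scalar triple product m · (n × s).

-192

n × s:
i: 2·3 - 5·2 = 6 - 10 = -4
j: 5·5 - (-5)·3 = 25 - (-15) = 40
k: (-5)·2 - 2·5 = -10 - 10 = -20
n × s = (-4, 40, -20)
m · (n × s) = (-2)·(-4) + (-4)·40 + 2·(-20) = 8 - 160 - 40 = -192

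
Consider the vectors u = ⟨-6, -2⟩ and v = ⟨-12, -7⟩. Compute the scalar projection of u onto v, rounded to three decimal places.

u · v = (-6)·(-12) + (-2)·(-7) = 72 + 14 = 86
|v| = √(144 + 49) = √193 ≈ 13.8924
comp_v u = 86 / √193 ≈ 6.190

6.190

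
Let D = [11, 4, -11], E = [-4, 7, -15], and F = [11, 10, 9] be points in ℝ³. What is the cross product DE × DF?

(84, 300, -90)

DE = (-15, 3, -4)
DF = (0, 6, 20)
i: 3·20 - (-4)·6 = 60 - (-24) = 84
j: (-4)·0 - (-15)·20 = 0 - (-300) = 300
k: (-15)·6 - 3·0 = -90 - 0 = -90
DE × DF = (84, 300, -90)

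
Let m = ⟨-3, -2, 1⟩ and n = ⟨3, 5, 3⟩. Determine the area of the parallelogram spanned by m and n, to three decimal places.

i: (-2)·3 - 1·5 = -6 - 5 = -11
j: 1·3 - (-3)·3 = 3 - (-9) = 12
k: (-3)·5 - (-2)·3 = -15 - (-6) = -9
m × n = (-11, 12, -9)
|m × n| = √((-11)² + 12² + (-9)²) = √346 ≈ 18.6011

18.601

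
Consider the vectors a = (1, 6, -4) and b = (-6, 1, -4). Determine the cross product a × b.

i: 6·(-4) - (-4)·1 = -24 - (-4) = -20
j: (-4)·(-6) - 1·(-4) = 24 - (-4) = 28
k: 1·1 - 6·(-6) = 1 - (-36) = 37
a × b = (-20, 28, 37)

(-20, 28, 37)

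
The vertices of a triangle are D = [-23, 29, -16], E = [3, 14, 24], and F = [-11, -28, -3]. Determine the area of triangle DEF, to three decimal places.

DE = (26, -15, 40),  DF = (12, -57, 13)
i: (-15)·13 - 40·(-57) = -195 - (-2280) = 2085
j: 40·12 - 26·13 = 480 - 338 = 142
k: 26·(-57) - (-15)·12 = -1482 - (-180) = -1302
DE × DF = (2085, 142, -1302)
|DE × DF| = √6062593 ≈ 2462.2333
area = ½ · 2462.2333 ≈ 1231.117

1231.117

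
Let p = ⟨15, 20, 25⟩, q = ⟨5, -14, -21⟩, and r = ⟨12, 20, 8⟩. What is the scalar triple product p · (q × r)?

5480

q × r:
i: (-14)·8 - (-21)·20 = -112 - (-420) = 308
j: (-21)·12 - 5·8 = -252 - 40 = -292
k: 5·20 - (-14)·12 = 100 - (-168) = 268
q × r = (308, -292, 268)
p · (q × r) = 15·308 + 20·(-292) + 25·268 = 4620 - 5840 + 6700 = 5480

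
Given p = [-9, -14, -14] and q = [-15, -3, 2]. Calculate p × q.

i: (-14)·2 - (-14)·(-3) = -28 - 42 = -70
j: (-14)·(-15) - (-9)·2 = 210 - (-18) = 228
k: (-9)·(-3) - (-14)·(-15) = 27 - 210 = -183
p × q = (-70, 228, -183)

(-70, 228, -183)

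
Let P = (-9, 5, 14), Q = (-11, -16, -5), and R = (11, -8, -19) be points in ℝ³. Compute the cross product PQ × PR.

(446, -446, 446)

PQ = (-2, -21, -19)
PR = (20, -13, -33)
i: (-21)·(-33) - (-19)·(-13) = 693 - 247 = 446
j: (-19)·20 - (-2)·(-33) = -380 - 66 = -446
k: (-2)·(-13) - (-21)·20 = 26 - (-420) = 446
PQ × PR = (446, -446, 446)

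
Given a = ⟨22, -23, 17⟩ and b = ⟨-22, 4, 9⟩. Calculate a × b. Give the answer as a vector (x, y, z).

i: (-23)·9 - 17·4 = -207 - 68 = -275
j: 17·(-22) - 22·9 = -374 - 198 = -572
k: 22·4 - (-23)·(-22) = 88 - 506 = -418
a × b = (-275, -572, -418)

(-275, -572, -418)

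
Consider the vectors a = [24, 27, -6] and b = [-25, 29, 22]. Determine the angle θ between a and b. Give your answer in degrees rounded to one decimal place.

a · b = 24·(-25) + 27·29 + (-6)·22 = -600 + 783 - 132 = 51
|a|² = 576 + 729 + 36 = 1341,  |a| = √1341 ≈ 36.619667
|b|² = 625 + 841 + 484 = 1950,  |b| = √1950 ≈ 44.158804
cos θ = 51 / (36.619667 · 44.158804) ≈ 0.03154
θ = arccos(0.03154) ≈ 88.2°

88.2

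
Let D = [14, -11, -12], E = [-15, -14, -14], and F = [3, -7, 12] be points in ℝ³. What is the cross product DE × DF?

(-64, 718, -149)

DE = (-29, -3, -2)
DF = (-11, 4, 24)
i: (-3)·24 - (-2)·4 = -72 - (-8) = -64
j: (-2)·(-11) - (-29)·24 = 22 - (-696) = 718
k: (-29)·4 - (-3)·(-11) = -116 - 33 = -149
DE × DF = (-64, 718, -149)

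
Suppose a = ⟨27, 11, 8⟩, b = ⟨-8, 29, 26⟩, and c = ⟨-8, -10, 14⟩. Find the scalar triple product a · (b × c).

b × c:
i: 29·14 - 26·(-10) = 406 - (-260) = 666
j: 26·(-8) - (-8)·14 = -208 - (-112) = -96
k: (-8)·(-10) - 29·(-8) = 80 - (-232) = 312
b × c = (666, -96, 312)
a · (b × c) = 27·666 + 11·(-96) + 8·312 = 17982 - 1056 + 2496 = 19422

19422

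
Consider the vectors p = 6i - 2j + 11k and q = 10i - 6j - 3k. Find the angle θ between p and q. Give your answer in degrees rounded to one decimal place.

75.2

p · q = 6·10 + (-2)·(-6) + 11·(-3) = 60 + 12 - 33 = 39
|p|² = 36 + 4 + 121 = 161,  |p| = √161 ≈ 12.688578
|q|² = 100 + 36 + 9 = 145,  |q| = √145 ≈ 12.041595
cos θ = 39 / (12.688578 · 12.041595) ≈ 0.25525
θ = arccos(0.25525) ≈ 75.2°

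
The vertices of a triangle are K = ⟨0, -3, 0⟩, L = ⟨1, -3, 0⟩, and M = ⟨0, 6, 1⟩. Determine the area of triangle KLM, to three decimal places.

KL = (1, 0, 0),  KM = (0, 9, 1)
i: 0·1 - 0·9 = 0 - 0 = 0
j: 0·0 - 1·1 = 0 - 1 = -1
k: 1·9 - 0·0 = 9 - 0 = 9
KL × KM = (0, -1, 9)
|KL × KM| = √82 ≈ 9.0554
area = ½ · 9.0554 ≈ 4.528

4.528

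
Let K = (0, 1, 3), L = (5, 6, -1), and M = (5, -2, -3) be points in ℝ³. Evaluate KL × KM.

KL = (5, 5, -4)
KM = (5, -3, -6)
i: 5·(-6) - (-4)·(-3) = -30 - 12 = -42
j: (-4)·5 - 5·(-6) = -20 - (-30) = 10
k: 5·(-3) - 5·5 = -15 - 25 = -40
KL × KM = (-42, 10, -40)

(-42, 10, -40)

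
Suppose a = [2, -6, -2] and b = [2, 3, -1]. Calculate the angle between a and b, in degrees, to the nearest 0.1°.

118.9

a · b = 2·2 + (-6)·3 + (-2)·(-1) = 4 - 18 + 2 = -12
|a|² = 4 + 36 + 4 = 44,  |a| = √44 ≈ 6.633250
|b|² = 4 + 9 + 1 = 14,  |b| = √14 ≈ 3.741657
cos θ = -12 / (6.633250 · 3.741657) ≈ -0.48349
θ = arccos(-0.48349) ≈ 118.9°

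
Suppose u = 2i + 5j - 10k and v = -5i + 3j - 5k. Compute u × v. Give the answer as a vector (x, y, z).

i: 5·(-5) - (-10)·3 = -25 - (-30) = 5
j: (-10)·(-5) - 2·(-5) = 50 - (-10) = 60
k: 2·3 - 5·(-5) = 6 - (-25) = 31
u × v = (5, 60, 31)

(5, 60, 31)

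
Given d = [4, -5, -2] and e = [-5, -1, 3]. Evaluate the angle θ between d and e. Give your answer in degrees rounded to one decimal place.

121.9

d · e = 4·(-5) + (-5)·(-1) + (-2)·3 = -20 + 5 - 6 = -21
|d|² = 16 + 25 + 4 = 45,  |d| = √45 ≈ 6.708204
|e|² = 25 + 1 + 9 = 35,  |e| = √35 ≈ 5.916080
cos θ = -21 / (6.708204 · 5.916080) ≈ -0.52915
θ = arccos(-0.52915) ≈ 121.9°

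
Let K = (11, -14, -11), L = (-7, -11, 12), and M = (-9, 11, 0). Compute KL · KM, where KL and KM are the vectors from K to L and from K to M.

KL = L − K = (-18, 3, 23)
KM = M − K = (-20, 25, 11)
KL · KM = (-18)·(-20) + 3·25 + 23·11 = 360 + 75 + 253 = 688

688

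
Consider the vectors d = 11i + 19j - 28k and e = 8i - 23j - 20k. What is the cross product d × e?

(-1024, -4, -405)

i: 19·(-20) - (-28)·(-23) = -380 - 644 = -1024
j: (-28)·8 - 11·(-20) = -224 - (-220) = -4
k: 11·(-23) - 19·8 = -253 - 152 = -405
d × e = (-1024, -4, -405)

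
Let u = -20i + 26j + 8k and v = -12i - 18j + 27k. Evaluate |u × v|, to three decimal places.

1168.091

i: 26·27 - 8·(-18) = 702 - (-144) = 846
j: 8·(-12) - (-20)·27 = -96 - (-540) = 444
k: (-20)·(-18) - 26·(-12) = 360 - (-312) = 672
u × v = (846, 444, 672)
|u × v| = √(846² + 444² + 672²) = √1364436 ≈ 1168.0907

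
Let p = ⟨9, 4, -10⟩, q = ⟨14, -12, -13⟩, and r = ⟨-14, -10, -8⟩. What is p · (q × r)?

q × r:
i: (-12)·(-8) - (-13)·(-10) = 96 - 130 = -34
j: (-13)·(-14) - 14·(-8) = 182 - (-112) = 294
k: 14·(-10) - (-12)·(-14) = -140 - 168 = -308
q × r = (-34, 294, -308)
p · (q × r) = 9·(-34) + 4·294 + (-10)·(-308) = -306 + 1176 + 3080 = 3950

3950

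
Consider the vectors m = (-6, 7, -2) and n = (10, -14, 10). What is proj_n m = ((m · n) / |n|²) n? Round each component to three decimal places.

m · n = (-6)·10 + 7·(-14) + (-2)·10 = -60 - 98 - 20 = -178
|n|² = 100 + 196 + 100 = 396
proj_n m = (-178/396) · (10, -14, 10) ≈ (-4.495, 6.293, -4.495)

(-4.495, 6.293, -4.495)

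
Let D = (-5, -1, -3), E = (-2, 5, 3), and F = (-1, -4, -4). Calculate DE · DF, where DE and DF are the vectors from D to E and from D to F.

DE = E − D = (3, 6, 6)
DF = F − D = (4, -3, -1)
DE · DF = 3·4 + 6·(-3) + 6·(-1) = 12 - 18 - 6 = -12

-12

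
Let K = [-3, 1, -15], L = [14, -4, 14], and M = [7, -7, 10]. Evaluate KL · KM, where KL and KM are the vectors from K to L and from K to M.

935

KL = L − K = (17, -5, 29)
KM = M − K = (10, -8, 25)
KL · KM = 17·10 + (-5)·(-8) + 29·25 = 170 + 40 + 725 = 935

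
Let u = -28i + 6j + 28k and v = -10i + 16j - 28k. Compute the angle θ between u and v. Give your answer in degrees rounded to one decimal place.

107.6

u · v = (-28)·(-10) + 6·16 + 28·(-28) = 280 + 96 - 784 = -408
|u|² = 784 + 36 + 784 = 1604,  |u| = √1604 ≈ 40.049969
|v|² = 100 + 256 + 784 = 1140,  |v| = √1140 ≈ 33.763886
cos θ = -408 / (40.049969 · 33.763886) ≈ -0.30172
θ = arccos(-0.30172) ≈ 107.6°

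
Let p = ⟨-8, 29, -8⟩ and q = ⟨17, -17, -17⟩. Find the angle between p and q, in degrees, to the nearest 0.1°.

p · q = (-8)·17 + 29·(-17) + (-8)·(-17) = -136 - 493 + 136 = -493
|p|² = 64 + 841 + 64 = 969,  |p| = √969 ≈ 31.128765
|q|² = 289 + 289 + 289 = 867,  |q| = √867 ≈ 29.444864
cos θ = -493 / (31.128765 · 29.444864) ≈ -0.53787
θ = arccos(-0.53787) ≈ 122.5°

122.5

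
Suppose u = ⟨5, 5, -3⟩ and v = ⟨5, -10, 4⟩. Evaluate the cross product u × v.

(-10, -35, -75)

i: 5·4 - (-3)·(-10) = 20 - 30 = -10
j: (-3)·5 - 5·4 = -15 - 20 = -35
k: 5·(-10) - 5·5 = -50 - 25 = -75
u × v = (-10, -35, -75)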